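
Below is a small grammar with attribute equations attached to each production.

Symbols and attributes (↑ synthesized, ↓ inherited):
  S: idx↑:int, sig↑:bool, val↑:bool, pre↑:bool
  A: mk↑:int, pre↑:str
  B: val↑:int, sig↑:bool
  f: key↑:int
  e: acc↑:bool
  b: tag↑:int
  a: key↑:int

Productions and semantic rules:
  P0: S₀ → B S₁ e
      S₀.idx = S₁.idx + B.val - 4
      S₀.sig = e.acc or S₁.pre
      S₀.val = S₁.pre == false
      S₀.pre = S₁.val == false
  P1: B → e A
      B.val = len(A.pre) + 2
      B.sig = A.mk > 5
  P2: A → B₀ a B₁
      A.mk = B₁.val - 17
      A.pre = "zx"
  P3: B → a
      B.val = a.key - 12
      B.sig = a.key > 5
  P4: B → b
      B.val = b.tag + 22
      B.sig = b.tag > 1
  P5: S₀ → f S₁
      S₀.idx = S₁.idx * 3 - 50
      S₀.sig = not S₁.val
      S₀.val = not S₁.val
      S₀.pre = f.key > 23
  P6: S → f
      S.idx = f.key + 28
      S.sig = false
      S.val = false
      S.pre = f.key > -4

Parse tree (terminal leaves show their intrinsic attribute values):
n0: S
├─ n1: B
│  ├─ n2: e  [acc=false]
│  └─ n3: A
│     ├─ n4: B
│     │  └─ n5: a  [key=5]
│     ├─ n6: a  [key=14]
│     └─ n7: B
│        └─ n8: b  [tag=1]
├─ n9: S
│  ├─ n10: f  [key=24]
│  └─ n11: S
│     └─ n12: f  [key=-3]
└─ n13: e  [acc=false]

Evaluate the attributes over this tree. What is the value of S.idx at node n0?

25

1. n2.acc = false  [terminal]
2. n5.key = 5  [terminal]
3. n4.val = -7  [a.key - 12]
4. n4.sig = false  [a.key > 5]
5. n6.key = 14  [terminal]
6. n8.tag = 1  [terminal]
7. n7.val = 23  [b.tag + 22]
8. n7.sig = false  [b.tag > 1]
9. n3.mk = 6  [B₁.val - 17]
10. n3.pre = "zx"  ["zx"]
11. n1.val = 4  [len(A.pre) + 2]
12. n1.sig = true  [A.mk > 5]
13. n10.key = 24  [terminal]
14. n12.key = -3  [terminal]
15. n11.idx = 25  [f.key + 28]
16. n11.sig = false  [false]
17. n11.val = false  [false]
18. n11.pre = true  [f.key > -4]
19. n9.idx = 25  [S₁.idx * 3 - 50]
20. n9.sig = true  [not S₁.val]
21. n9.val = true  [not S₁.val]
22. n9.pre = true  [f.key > 23]
23. n13.acc = false  [terminal]
24. n0.idx = 25  [S₁.idx + B.val - 4]
25. n0.sig = true  [e.acc or S₁.pre]
26. n0.val = false  [S₁.pre == false]
27. n0.pre = false  [S₁.val == false]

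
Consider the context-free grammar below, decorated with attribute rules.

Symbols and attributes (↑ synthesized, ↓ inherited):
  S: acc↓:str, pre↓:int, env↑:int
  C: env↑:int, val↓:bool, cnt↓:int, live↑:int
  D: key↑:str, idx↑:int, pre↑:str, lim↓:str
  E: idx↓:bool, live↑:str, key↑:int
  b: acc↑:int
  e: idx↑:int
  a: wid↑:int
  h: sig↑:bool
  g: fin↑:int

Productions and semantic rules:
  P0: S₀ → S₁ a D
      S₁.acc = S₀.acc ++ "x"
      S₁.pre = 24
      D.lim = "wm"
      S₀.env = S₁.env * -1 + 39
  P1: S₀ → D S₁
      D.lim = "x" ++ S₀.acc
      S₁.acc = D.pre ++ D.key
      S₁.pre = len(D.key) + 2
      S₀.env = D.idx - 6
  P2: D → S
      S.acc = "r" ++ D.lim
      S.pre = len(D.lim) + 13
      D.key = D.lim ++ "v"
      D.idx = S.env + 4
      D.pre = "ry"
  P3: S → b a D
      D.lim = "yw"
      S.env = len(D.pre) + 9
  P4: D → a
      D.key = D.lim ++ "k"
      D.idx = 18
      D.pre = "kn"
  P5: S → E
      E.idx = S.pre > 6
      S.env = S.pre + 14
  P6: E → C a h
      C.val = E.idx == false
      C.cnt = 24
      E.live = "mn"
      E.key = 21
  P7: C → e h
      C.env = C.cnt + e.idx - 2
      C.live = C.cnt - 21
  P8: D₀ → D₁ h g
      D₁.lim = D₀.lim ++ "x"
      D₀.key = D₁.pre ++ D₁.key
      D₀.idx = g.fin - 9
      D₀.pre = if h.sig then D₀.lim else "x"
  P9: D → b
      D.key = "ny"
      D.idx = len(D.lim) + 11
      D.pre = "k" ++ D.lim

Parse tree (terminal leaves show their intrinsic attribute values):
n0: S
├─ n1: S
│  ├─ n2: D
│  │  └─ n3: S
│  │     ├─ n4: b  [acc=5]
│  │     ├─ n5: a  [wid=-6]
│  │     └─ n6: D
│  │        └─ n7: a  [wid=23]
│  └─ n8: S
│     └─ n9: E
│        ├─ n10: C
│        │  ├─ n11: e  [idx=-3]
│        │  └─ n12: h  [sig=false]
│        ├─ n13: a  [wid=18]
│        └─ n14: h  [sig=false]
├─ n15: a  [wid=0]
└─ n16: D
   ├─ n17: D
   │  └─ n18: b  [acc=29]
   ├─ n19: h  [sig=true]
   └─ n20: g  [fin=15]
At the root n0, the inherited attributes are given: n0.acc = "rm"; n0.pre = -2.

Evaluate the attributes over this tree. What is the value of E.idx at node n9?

true

1. n0.acc = "rm"  [given at root]
2. n0.pre = -2  [given at root]
3. n1.acc = "rmx"  [S₀.acc ++ "x"]
4. n1.pre = 24  [24]
5. n2.lim = "xrmx"  ["x" ++ S₀.acc]
6. n3.acc = "rxrmx"  ["r" ++ D.lim]
7. n3.pre = 17  [len(D.lim) + 13]
8. n4.acc = 5  [terminal]
9. n5.wid = -6  [terminal]
10. n6.lim = "yw"  ["yw"]
11. n7.wid = 23  [terminal]
12. n6.key = "ywk"  [D.lim ++ "k"]
13. n6.idx = 18  [18]
14. n6.pre = "kn"  ["kn"]
15. n3.env = 11  [len(D.pre) + 9]
16. n2.key = "xrmxv"  [D.lim ++ "v"]
17. n2.idx = 15  [S.env + 4]
18. n2.pre = "ry"  ["ry"]
19. n8.acc = "ryxrmxv"  [D.pre ++ D.key]
20. n8.pre = 7  [len(D.key) + 2]
21. n9.idx = true  [S.pre > 6]
22. n10.val = false  [E.idx == false]
23. n10.cnt = 24  [24]
24. n11.idx = -3  [terminal]
25. n12.sig = false  [terminal]
26. n10.env = 19  [C.cnt + e.idx - 2]
27. n10.live = 3  [C.cnt - 21]
28. n13.wid = 18  [terminal]
29. n14.sig = false  [terminal]
30. n9.live = "mn"  ["mn"]
31. n9.key = 21  [21]
32. n8.env = 21  [S.pre + 14]
33. n1.env = 9  [D.idx - 6]
34. n15.wid = 0  [terminal]
35. n16.lim = "wm"  ["wm"]
36. n17.lim = "wmx"  [D₀.lim ++ "x"]
37. n18.acc = 29  [terminal]
38. n17.key = "ny"  ["ny"]
39. n17.idx = 14  [len(D.lim) + 11]
40. n17.pre = "kwmx"  ["k" ++ D.lim]
41. n19.sig = true  [terminal]
42. n20.fin = 15  [terminal]
43. n16.key = "kwmxny"  [D₁.pre ++ D₁.key]
44. n16.idx = 6  [g.fin - 9]
45. n16.pre = "wm"  [if h.sig then D₀.lim else "x"]
46. n0.env = 30  [S₁.env * -1 + 39]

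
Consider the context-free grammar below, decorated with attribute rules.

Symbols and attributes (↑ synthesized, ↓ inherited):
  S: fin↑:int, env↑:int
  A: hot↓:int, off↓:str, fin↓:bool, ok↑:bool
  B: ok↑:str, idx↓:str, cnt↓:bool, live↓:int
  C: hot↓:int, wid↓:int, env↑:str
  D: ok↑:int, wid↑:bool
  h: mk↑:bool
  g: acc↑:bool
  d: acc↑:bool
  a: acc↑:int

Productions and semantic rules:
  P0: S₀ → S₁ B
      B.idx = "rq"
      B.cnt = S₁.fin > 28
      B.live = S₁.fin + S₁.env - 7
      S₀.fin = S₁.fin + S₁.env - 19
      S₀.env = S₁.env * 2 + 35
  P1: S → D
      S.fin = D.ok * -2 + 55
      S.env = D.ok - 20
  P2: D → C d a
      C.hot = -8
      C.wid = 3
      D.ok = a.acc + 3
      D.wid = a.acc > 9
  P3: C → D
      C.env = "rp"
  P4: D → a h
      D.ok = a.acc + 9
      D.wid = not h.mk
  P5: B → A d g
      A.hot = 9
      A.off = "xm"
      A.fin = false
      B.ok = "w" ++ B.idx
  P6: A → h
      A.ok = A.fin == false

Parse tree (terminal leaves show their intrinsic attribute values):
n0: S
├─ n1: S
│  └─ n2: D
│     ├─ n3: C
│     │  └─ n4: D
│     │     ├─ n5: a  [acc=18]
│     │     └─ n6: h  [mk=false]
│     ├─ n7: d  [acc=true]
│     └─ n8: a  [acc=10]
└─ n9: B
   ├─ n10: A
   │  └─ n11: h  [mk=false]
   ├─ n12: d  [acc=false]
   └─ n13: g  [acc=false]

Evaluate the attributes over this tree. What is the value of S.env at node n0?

21

1. n3.hot = -8  [-8]
2. n3.wid = 3  [3]
3. n5.acc = 18  [terminal]
4. n6.mk = false  [terminal]
5. n4.ok = 27  [a.acc + 9]
6. n4.wid = true  [not h.mk]
7. n3.env = "rp"  ["rp"]
8. n7.acc = true  [terminal]
9. n8.acc = 10  [terminal]
10. n2.ok = 13  [a.acc + 3]
11. n2.wid = true  [a.acc > 9]
12. n1.fin = 29  [D.ok * -2 + 55]
13. n1.env = -7  [D.ok - 20]
14. n9.idx = "rq"  ["rq"]
15. n9.cnt = true  [S₁.fin > 28]
16. n9.live = 15  [S₁.fin + S₁.env - 7]
17. n10.hot = 9  [9]
18. n10.off = "xm"  ["xm"]
19. n10.fin = false  [false]
20. n11.mk = false  [terminal]
21. n10.ok = true  [A.fin == false]
22. n12.acc = false  [terminal]
23. n13.acc = false  [terminal]
24. n9.ok = "wrq"  ["w" ++ B.idx]
25. n0.fin = 3  [S₁.fin + S₁.env - 19]
26. n0.env = 21  [S₁.env * 2 + 35]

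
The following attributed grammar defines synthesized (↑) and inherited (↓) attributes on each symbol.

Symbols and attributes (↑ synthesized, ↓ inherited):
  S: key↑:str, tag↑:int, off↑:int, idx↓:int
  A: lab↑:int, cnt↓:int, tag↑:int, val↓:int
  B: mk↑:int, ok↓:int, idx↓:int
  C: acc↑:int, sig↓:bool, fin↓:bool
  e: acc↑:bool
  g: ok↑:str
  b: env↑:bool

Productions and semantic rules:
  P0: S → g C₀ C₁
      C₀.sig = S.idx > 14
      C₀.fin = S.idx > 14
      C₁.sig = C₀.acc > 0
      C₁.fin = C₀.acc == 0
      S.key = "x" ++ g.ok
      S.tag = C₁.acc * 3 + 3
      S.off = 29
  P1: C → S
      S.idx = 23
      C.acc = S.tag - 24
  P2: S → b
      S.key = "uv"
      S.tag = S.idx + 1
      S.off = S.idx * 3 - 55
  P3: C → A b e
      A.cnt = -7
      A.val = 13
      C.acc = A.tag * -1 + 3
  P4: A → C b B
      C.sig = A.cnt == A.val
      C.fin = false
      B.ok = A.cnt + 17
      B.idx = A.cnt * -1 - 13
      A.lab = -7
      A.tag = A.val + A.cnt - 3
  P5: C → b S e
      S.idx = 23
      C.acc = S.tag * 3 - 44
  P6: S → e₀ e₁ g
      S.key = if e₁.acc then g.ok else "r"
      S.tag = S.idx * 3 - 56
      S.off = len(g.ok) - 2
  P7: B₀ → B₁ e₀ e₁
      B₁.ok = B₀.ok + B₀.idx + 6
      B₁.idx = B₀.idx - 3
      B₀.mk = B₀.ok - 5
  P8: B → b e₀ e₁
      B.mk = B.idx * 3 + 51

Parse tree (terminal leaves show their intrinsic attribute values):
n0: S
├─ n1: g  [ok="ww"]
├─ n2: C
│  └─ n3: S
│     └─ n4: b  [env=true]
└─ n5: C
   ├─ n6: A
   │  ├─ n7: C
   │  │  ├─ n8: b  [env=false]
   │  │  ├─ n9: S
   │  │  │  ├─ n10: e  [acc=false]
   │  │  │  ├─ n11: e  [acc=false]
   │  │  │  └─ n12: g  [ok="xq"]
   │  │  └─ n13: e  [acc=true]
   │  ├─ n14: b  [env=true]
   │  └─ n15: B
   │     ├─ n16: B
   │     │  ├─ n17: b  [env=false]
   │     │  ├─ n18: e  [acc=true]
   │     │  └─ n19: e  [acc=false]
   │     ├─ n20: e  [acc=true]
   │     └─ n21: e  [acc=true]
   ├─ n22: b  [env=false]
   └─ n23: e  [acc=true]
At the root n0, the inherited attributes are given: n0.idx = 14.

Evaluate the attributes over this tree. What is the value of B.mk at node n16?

24

1. n0.idx = 14  [given at root]
2. n1.ok = "ww"  [terminal]
3. n2.sig = false  [S.idx > 14]
4. n2.fin = false  [S.idx > 14]
5. n3.idx = 23  [23]
6. n4.env = true  [terminal]
7. n3.key = "uv"  ["uv"]
8. n3.tag = 24  [S.idx + 1]
9. n3.off = 14  [S.idx * 3 - 55]
10. n2.acc = 0  [S.tag - 24]
11. n5.sig = false  [C₀.acc > 0]
12. n5.fin = true  [C₀.acc == 0]
13. n6.cnt = -7  [-7]
14. n6.val = 13  [13]
15. n7.sig = false  [A.cnt == A.val]
16. n7.fin = false  [false]
17. n8.env = false  [terminal]
18. n9.idx = 23  [23]
19. n10.acc = false  [terminal]
20. n11.acc = false  [terminal]
21. n12.ok = "xq"  [terminal]
22. n9.key = "r"  [if e₁.acc then g.ok else "r"]
23. n9.tag = 13  [S.idx * 3 - 56]
24. n9.off = 0  [len(g.ok) - 2]
25. n13.acc = true  [terminal]
26. n7.acc = -5  [S.tag * 3 - 44]
27. n14.env = true  [terminal]
28. n15.ok = 10  [A.cnt + 17]
29. n15.idx = -6  [A.cnt * -1 - 13]
30. n16.ok = 10  [B₀.ok + B₀.idx + 6]
31. n16.idx = -9  [B₀.idx - 3]
32. n17.env = false  [terminal]
33. n18.acc = true  [terminal]
34. n19.acc = false  [terminal]
35. n16.mk = 24  [B.idx * 3 + 51]
36. n20.acc = true  [terminal]
37. n21.acc = true  [terminal]
38. n15.mk = 5  [B₀.ok - 5]
39. n6.lab = -7  [-7]
40. n6.tag = 3  [A.val + A.cnt - 3]
41. n22.env = false  [terminal]
42. n23.acc = true  [terminal]
43. n5.acc = 0  [A.tag * -1 + 3]
44. n0.key = "xww"  ["x" ++ g.ok]
45. n0.tag = 3  [C₁.acc * 3 + 3]
46. n0.off = 29  [29]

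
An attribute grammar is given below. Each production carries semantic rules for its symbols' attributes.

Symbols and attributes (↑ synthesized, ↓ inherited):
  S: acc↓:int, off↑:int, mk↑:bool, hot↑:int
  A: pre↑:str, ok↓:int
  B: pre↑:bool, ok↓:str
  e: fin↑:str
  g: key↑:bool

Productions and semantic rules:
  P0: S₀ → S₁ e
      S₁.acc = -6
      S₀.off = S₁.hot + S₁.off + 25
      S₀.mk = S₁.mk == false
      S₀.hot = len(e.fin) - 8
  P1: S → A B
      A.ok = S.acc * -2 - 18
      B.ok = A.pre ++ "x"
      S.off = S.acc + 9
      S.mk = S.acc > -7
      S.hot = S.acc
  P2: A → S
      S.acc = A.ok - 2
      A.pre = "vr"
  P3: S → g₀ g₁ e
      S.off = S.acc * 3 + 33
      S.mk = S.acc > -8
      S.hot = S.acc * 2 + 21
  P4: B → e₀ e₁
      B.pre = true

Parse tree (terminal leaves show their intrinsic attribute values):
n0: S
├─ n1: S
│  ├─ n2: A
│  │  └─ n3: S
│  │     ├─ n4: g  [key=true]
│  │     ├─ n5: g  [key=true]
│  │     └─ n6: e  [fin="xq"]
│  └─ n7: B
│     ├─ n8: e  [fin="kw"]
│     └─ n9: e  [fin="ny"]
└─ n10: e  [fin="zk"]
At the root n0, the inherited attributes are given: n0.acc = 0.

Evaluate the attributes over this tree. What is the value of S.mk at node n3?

1. n0.acc = 0  [given at root]
2. n1.acc = -6  [-6]
3. n2.ok = -6  [S.acc * -2 - 18]
4. n3.acc = -8  [A.ok - 2]
5. n4.key = true  [terminal]
6. n5.key = true  [terminal]
7. n6.fin = "xq"  [terminal]
8. n3.off = 9  [S.acc * 3 + 33]
9. n3.mk = false  [S.acc > -8]
10. n3.hot = 5  [S.acc * 2 + 21]
11. n2.pre = "vr"  ["vr"]
12. n7.ok = "vrx"  [A.pre ++ "x"]
13. n8.fin = "kw"  [terminal]
14. n9.fin = "ny"  [terminal]
15. n7.pre = true  [true]
16. n1.off = 3  [S.acc + 9]
17. n1.mk = true  [S.acc > -7]
18. n1.hot = -6  [S.acc]
19. n10.fin = "zk"  [terminal]
20. n0.off = 22  [S₁.hot + S₁.off + 25]
21. n0.mk = false  [S₁.mk == false]
22. n0.hot = -6  [len(e.fin) - 8]

false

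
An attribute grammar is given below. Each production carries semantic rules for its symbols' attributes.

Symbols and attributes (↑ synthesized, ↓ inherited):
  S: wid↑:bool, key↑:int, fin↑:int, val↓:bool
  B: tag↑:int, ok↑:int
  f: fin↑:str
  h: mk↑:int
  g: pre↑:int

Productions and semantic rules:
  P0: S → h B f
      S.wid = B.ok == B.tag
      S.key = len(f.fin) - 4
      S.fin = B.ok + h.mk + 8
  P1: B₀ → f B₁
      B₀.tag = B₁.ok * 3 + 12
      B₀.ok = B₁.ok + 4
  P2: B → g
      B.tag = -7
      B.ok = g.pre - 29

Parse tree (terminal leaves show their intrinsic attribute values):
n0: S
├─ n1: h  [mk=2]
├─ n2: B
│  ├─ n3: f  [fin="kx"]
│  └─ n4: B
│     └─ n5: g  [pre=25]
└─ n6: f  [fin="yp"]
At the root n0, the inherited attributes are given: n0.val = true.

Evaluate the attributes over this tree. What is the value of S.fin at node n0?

1. n0.val = true  [given at root]
2. n1.mk = 2  [terminal]
3. n3.fin = "kx"  [terminal]
4. n5.pre = 25  [terminal]
5. n4.tag = -7  [-7]
6. n4.ok = -4  [g.pre - 29]
7. n2.tag = 0  [B₁.ok * 3 + 12]
8. n2.ok = 0  [B₁.ok + 4]
9. n6.fin = "yp"  [terminal]
10. n0.wid = true  [B.ok == B.tag]
11. n0.key = -2  [len(f.fin) - 4]
12. n0.fin = 10  [B.ok + h.mk + 8]

10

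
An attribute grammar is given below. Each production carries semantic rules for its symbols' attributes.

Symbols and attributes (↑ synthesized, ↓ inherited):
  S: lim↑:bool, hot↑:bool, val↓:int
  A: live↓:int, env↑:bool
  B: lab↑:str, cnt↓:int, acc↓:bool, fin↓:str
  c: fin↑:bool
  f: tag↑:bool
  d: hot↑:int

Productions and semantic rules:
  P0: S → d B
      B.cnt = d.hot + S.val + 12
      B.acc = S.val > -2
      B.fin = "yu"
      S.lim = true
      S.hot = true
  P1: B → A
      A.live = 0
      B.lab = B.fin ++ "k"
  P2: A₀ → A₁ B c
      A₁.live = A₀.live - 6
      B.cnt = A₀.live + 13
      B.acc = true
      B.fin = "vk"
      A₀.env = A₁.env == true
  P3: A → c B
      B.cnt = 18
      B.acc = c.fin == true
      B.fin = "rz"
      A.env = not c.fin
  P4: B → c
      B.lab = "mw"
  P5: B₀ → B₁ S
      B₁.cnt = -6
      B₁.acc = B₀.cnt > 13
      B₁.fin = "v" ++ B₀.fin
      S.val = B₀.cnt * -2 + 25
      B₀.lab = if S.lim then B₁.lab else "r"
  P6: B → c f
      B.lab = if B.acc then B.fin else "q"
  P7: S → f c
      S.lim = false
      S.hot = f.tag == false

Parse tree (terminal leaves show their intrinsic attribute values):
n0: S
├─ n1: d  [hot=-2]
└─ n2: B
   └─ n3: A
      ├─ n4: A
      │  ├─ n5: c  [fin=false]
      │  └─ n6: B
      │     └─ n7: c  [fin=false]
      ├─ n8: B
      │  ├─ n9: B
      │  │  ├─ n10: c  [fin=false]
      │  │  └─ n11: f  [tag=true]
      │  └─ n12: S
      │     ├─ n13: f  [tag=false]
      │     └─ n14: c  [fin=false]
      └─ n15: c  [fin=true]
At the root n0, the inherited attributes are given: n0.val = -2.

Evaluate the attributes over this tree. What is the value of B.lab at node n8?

1. n0.val = -2  [given at root]
2. n1.hot = -2  [terminal]
3. n2.cnt = 8  [d.hot + S.val + 12]
4. n2.acc = false  [S.val > -2]
5. n2.fin = "yu"  ["yu"]
6. n3.live = 0  [0]
7. n4.live = -6  [A₀.live - 6]
8. n5.fin = false  [terminal]
9. n6.cnt = 18  [18]
10. n6.acc = false  [c.fin == true]
11. n6.fin = "rz"  ["rz"]
12. n7.fin = false  [terminal]
13. n6.lab = "mw"  ["mw"]
14. n4.env = true  [not c.fin]
15. n8.cnt = 13  [A₀.live + 13]
16. n8.acc = true  [true]
17. n8.fin = "vk"  ["vk"]
18. n9.cnt = -6  [-6]
19. n9.acc = false  [B₀.cnt > 13]
20. n9.fin = "vvk"  ["v" ++ B₀.fin]
21. n10.fin = false  [terminal]
22. n11.tag = true  [terminal]
23. n9.lab = "q"  [if B.acc then B.fin else "q"]
24. n12.val = -1  [B₀.cnt * -2 + 25]
25. n13.tag = false  [terminal]
26. n14.fin = false  [terminal]
27. n12.lim = false  [false]
28. n12.hot = true  [f.tag == false]
29. n8.lab = "r"  [if S.lim then B₁.lab else "r"]
30. n15.fin = true  [terminal]
31. n3.env = true  [A₁.env == true]
32. n2.lab = "yuk"  [B.fin ++ "k"]
33. n0.lim = true  [true]
34. n0.hot = true  [true]

"r"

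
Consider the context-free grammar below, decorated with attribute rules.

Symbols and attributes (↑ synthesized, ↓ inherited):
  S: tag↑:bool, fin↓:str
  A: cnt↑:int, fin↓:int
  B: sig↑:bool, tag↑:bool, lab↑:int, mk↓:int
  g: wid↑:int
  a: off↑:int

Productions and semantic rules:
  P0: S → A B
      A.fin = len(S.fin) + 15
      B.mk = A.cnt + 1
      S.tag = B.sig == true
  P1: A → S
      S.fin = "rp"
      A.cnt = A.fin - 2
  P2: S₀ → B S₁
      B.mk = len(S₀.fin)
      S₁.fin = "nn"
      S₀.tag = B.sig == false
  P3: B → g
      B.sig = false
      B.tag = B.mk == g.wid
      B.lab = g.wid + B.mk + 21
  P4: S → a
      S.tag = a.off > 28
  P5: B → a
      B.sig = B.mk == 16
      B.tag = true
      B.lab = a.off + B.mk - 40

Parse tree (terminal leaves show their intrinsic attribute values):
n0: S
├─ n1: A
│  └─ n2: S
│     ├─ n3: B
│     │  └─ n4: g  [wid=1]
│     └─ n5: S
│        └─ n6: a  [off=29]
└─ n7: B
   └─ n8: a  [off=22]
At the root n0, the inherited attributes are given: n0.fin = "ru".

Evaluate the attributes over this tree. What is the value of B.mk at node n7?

16

1. n0.fin = "ru"  [given at root]
2. n1.fin = 17  [len(S.fin) + 15]
3. n2.fin = "rp"  ["rp"]
4. n3.mk = 2  [len(S₀.fin)]
5. n4.wid = 1  [terminal]
6. n3.sig = false  [false]
7. n3.tag = false  [B.mk == g.wid]
8. n3.lab = 24  [g.wid + B.mk + 21]
9. n5.fin = "nn"  ["nn"]
10. n6.off = 29  [terminal]
11. n5.tag = true  [a.off > 28]
12. n2.tag = true  [B.sig == false]
13. n1.cnt = 15  [A.fin - 2]
14. n7.mk = 16  [A.cnt + 1]
15. n8.off = 22  [terminal]
16. n7.sig = true  [B.mk == 16]
17. n7.tag = true  [true]
18. n7.lab = -2  [a.off + B.mk - 40]
19. n0.tag = true  [B.sig == true]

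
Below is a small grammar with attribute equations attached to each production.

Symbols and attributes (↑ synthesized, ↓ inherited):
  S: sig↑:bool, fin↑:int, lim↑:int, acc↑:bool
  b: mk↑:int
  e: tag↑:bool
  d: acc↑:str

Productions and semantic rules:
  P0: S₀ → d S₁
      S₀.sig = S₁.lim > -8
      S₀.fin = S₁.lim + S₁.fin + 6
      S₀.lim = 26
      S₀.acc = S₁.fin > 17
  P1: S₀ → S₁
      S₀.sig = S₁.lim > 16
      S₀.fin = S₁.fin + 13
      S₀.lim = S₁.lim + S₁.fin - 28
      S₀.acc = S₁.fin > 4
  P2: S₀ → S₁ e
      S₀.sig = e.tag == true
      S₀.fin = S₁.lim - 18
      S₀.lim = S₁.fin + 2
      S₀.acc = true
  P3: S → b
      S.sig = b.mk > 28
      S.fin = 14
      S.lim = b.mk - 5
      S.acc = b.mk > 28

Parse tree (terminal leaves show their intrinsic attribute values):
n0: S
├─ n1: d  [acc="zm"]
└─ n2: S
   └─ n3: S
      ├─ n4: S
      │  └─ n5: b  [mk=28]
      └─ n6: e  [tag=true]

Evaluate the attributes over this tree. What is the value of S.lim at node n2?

1. n1.acc = "zm"  [terminal]
2. n5.mk = 28  [terminal]
3. n4.sig = false  [b.mk > 28]
4. n4.fin = 14  [14]
5. n4.lim = 23  [b.mk - 5]
6. n4.acc = false  [b.mk > 28]
7. n6.tag = true  [terminal]
8. n3.sig = true  [e.tag == true]
9. n3.fin = 5  [S₁.lim - 18]
10. n3.lim = 16  [S₁.fin + 2]
11. n3.acc = true  [true]
12. n2.sig = false  [S₁.lim > 16]
13. n2.fin = 18  [S₁.fin + 13]
14. n2.lim = -7  [S₁.lim + S₁.fin - 28]
15. n2.acc = true  [S₁.fin > 4]
16. n0.sig = true  [S₁.lim > -8]
17. n0.fin = 17  [S₁.lim + S₁.fin + 6]
18. n0.lim = 26  [26]
19. n0.acc = true  [S₁.fin > 17]

-7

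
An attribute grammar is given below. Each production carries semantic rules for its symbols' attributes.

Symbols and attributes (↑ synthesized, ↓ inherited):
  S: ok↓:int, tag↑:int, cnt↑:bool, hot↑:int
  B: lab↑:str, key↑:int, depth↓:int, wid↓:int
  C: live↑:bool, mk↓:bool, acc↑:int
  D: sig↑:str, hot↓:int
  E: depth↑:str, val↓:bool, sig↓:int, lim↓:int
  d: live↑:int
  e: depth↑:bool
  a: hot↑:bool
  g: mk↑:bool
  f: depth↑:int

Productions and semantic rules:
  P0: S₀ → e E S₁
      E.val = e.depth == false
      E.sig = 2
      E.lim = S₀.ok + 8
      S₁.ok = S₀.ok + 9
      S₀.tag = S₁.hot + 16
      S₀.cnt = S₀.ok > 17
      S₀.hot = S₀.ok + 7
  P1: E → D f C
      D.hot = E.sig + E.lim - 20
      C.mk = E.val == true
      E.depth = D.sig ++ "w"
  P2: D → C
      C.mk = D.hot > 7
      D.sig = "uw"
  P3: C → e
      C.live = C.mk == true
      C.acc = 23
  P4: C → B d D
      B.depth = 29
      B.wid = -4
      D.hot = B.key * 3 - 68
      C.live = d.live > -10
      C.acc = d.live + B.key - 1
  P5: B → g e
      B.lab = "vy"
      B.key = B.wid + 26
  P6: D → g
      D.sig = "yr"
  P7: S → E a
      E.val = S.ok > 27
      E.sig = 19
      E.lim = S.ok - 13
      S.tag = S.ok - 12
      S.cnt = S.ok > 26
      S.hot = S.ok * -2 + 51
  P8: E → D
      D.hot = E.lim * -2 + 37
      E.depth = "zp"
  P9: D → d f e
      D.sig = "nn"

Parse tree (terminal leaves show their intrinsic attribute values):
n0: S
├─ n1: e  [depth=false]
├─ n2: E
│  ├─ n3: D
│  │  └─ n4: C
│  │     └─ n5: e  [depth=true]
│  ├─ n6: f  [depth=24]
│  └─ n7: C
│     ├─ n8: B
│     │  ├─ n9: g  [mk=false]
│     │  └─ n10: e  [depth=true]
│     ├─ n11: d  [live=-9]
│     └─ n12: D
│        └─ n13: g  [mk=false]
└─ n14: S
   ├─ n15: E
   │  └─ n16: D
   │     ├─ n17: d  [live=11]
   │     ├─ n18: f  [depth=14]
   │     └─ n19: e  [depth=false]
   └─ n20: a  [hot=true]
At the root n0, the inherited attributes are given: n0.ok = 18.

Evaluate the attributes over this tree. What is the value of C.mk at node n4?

true

1. n0.ok = 18  [given at root]
2. n1.depth = false  [terminal]
3. n2.val = true  [e.depth == false]
4. n2.sig = 2  [2]
5. n2.lim = 26  [S₀.ok + 8]
6. n3.hot = 8  [E.sig + E.lim - 20]
7. n4.mk = true  [D.hot > 7]
8. n5.depth = true  [terminal]
9. n4.live = true  [C.mk == true]
10. n4.acc = 23  [23]
11. n3.sig = "uw"  ["uw"]
12. n6.depth = 24  [terminal]
13. n7.mk = true  [E.val == true]
14. n8.depth = 29  [29]
15. n8.wid = -4  [-4]
16. n9.mk = false  [terminal]
17. n10.depth = true  [terminal]
18. n8.lab = "vy"  ["vy"]
19. n8.key = 22  [B.wid + 26]
20. n11.live = -9  [terminal]
21. n12.hot = -2  [B.key * 3 - 68]
22. n13.mk = false  [terminal]
23. n12.sig = "yr"  ["yr"]
24. n7.live = true  [d.live > -10]
25. n7.acc = 12  [d.live + B.key - 1]
26. n2.depth = "uww"  [D.sig ++ "w"]
27. n14.ok = 27  [S₀.ok + 9]
28. n15.val = false  [S.ok > 27]
29. n15.sig = 19  [19]
30. n15.lim = 14  [S.ok - 13]
31. n16.hot = 9  [E.lim * -2 + 37]
32. n17.live = 11  [terminal]
33. n18.depth = 14  [terminal]
34. n19.depth = false  [terminal]
35. n16.sig = "nn"  ["nn"]
36. n15.depth = "zp"  ["zp"]
37. n20.hot = true  [terminal]
38. n14.tag = 15  [S.ok - 12]
39. n14.cnt = true  [S.ok > 26]
40. n14.hot = -3  [S.ok * -2 + 51]
41. n0.tag = 13  [S₁.hot + 16]
42. n0.cnt = true  [S₀.ok > 17]
43. n0.hot = 25  [S₀.ok + 7]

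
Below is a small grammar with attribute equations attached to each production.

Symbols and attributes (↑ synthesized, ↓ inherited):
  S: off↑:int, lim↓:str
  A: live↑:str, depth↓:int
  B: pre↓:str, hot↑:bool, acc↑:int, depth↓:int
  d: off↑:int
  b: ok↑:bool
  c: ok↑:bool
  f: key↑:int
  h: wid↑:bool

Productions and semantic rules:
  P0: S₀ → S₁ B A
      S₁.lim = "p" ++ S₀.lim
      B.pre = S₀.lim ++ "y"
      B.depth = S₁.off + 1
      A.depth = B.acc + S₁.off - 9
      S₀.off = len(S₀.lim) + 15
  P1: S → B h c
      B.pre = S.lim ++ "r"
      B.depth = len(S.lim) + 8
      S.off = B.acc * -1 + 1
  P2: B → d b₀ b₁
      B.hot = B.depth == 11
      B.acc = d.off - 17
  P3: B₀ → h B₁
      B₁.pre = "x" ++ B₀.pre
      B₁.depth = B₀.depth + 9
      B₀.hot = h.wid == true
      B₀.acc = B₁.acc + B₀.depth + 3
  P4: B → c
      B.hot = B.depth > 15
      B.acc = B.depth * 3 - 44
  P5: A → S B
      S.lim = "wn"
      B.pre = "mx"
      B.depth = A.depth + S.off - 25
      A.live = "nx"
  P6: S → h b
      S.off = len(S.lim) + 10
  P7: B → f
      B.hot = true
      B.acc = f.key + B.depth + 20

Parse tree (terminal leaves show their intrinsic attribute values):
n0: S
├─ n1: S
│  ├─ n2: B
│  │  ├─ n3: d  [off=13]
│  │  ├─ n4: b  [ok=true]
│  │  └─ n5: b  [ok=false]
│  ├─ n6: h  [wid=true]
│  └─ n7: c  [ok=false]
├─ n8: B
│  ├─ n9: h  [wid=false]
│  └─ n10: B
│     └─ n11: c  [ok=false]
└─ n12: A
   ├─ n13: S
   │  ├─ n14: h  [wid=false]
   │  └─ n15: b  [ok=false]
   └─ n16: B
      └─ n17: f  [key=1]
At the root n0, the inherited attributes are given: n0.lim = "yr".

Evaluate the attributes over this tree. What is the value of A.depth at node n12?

6

1. n0.lim = "yr"  [given at root]
2. n1.lim = "pyr"  ["p" ++ S₀.lim]
3. n2.pre = "pyrr"  [S.lim ++ "r"]
4. n2.depth = 11  [len(S.lim) + 8]
5. n3.off = 13  [terminal]
6. n4.ok = true  [terminal]
7. n5.ok = false  [terminal]
8. n2.hot = true  [B.depth == 11]
9. n2.acc = -4  [d.off - 17]
10. n6.wid = true  [terminal]
11. n7.ok = false  [terminal]
12. n1.off = 5  [B.acc * -1 + 1]
13. n8.pre = "yry"  [S₀.lim ++ "y"]
14. n8.depth = 6  [S₁.off + 1]
15. n9.wid = false  [terminal]
16. n10.pre = "xyry"  ["x" ++ B₀.pre]
17. n10.depth = 15  [B₀.depth + 9]
18. n11.ok = false  [terminal]
19. n10.hot = false  [B.depth > 15]
20. n10.acc = 1  [B.depth * 3 - 44]
21. n8.hot = false  [h.wid == true]
22. n8.acc = 10  [B₁.acc + B₀.depth + 3]
23. n12.depth = 6  [B.acc + S₁.off - 9]
24. n13.lim = "wn"  ["wn"]
25. n14.wid = false  [terminal]
26. n15.ok = false  [terminal]
27. n13.off = 12  [len(S.lim) + 10]
28. n16.pre = "mx"  ["mx"]
29. n16.depth = -7  [A.depth + S.off - 25]
30. n17.key = 1  [terminal]
31. n16.hot = true  [true]
32. n16.acc = 14  [f.key + B.depth + 20]
33. n12.live = "nx"  ["nx"]
34. n0.off = 17  [len(S₀.lim) + 15]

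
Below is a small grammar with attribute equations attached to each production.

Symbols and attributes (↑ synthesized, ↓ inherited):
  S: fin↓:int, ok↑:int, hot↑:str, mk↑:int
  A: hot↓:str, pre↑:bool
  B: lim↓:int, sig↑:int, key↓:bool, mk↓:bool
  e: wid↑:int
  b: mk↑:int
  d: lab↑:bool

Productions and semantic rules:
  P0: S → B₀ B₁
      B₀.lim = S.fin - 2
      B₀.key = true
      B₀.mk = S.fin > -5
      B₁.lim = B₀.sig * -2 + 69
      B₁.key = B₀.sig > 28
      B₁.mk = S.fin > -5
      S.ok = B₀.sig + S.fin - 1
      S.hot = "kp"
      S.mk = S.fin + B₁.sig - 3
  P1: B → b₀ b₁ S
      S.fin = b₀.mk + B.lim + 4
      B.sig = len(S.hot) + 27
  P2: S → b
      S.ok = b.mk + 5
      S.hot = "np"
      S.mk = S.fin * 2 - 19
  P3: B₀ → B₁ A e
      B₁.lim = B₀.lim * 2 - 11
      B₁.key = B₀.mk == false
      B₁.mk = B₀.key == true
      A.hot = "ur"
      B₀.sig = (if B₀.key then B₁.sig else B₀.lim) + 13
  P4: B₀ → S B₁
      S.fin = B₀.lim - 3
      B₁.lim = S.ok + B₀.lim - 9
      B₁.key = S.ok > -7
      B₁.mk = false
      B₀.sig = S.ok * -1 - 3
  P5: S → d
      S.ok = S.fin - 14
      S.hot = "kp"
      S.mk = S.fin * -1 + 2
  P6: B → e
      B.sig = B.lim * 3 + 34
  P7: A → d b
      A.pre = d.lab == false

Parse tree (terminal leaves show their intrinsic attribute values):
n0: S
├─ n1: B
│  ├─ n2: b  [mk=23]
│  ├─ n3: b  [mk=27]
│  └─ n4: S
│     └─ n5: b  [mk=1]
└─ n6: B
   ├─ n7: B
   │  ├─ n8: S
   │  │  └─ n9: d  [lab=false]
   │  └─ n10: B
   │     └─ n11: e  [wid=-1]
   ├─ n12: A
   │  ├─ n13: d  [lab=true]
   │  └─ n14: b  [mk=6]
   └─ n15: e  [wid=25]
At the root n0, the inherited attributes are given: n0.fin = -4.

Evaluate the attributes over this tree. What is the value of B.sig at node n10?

1. n0.fin = -4  [given at root]
2. n1.lim = -6  [S.fin - 2]
3. n1.key = true  [true]
4. n1.mk = true  [S.fin > -5]
5. n2.mk = 23  [terminal]
6. n3.mk = 27  [terminal]
7. n4.fin = 21  [b₀.mk + B.lim + 4]
8. n5.mk = 1  [terminal]
9. n4.ok = 6  [b.mk + 5]
10. n4.hot = "np"  ["np"]
11. n4.mk = 23  [S.fin * 2 - 19]
12. n1.sig = 29  [len(S.hot) + 27]
13. n6.lim = 11  [B₀.sig * -2 + 69]
14. n6.key = true  [B₀.sig > 28]
15. n6.mk = true  [S.fin > -5]
16. n7.lim = 11  [B₀.lim * 2 - 11]
17. n7.key = false  [B₀.mk == false]
18. n7.mk = true  [B₀.key == true]
19. n8.fin = 8  [B₀.lim - 3]
20. n9.lab = false  [terminal]
21. n8.ok = -6  [S.fin - 14]
22. n8.hot = "kp"  ["kp"]
23. n8.mk = -6  [S.fin * -1 + 2]
24. n10.lim = -4  [S.ok + B₀.lim - 9]
25. n10.key = true  [S.ok > -7]
26. n10.mk = false  [false]
27. n11.wid = -1  [terminal]
28. n10.sig = 22  [B.lim * 3 + 34]
29. n7.sig = 3  [S.ok * -1 - 3]
30. n12.hot = "ur"  ["ur"]
31. n13.lab = true  [terminal]
32. n14.mk = 6  [terminal]
33. n12.pre = false  [d.lab == false]
34. n15.wid = 25  [terminal]
35. n6.sig = 16  [(if B₀.key then B₁.sig else B₀.lim) + 13]
36. n0.ok = 24  [B₀.sig + S.fin - 1]
37. n0.hot = "kp"  ["kp"]
38. n0.mk = 9  [S.fin + B₁.sig - 3]

22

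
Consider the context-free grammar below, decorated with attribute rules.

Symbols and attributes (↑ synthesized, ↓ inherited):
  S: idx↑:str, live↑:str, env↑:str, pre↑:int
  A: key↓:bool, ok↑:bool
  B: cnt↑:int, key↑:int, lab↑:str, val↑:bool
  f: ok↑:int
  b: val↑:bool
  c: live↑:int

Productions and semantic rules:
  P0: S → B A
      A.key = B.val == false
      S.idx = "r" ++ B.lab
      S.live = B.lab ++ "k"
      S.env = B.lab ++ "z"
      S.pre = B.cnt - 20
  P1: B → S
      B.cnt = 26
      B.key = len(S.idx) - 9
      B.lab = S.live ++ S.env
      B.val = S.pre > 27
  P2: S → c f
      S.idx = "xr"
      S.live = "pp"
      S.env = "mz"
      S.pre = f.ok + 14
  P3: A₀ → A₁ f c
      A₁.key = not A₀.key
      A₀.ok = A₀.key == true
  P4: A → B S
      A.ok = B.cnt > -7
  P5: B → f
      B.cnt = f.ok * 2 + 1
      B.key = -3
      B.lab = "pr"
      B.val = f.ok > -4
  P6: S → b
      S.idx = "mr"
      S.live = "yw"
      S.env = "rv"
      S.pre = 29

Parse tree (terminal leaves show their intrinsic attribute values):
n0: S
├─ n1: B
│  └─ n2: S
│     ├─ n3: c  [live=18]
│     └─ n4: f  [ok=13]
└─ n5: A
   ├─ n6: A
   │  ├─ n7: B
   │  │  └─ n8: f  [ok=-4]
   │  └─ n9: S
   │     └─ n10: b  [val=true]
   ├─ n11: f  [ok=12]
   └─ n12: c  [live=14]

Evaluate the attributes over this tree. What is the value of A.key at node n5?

1. n3.live = 18  [terminal]
2. n4.ok = 13  [terminal]
3. n2.idx = "xr"  ["xr"]
4. n2.live = "pp"  ["pp"]
5. n2.env = "mz"  ["mz"]
6. n2.pre = 27  [f.ok + 14]
7. n1.cnt = 26  [26]
8. n1.key = -7  [len(S.idx) - 9]
9. n1.lab = "ppmz"  [S.live ++ S.env]
10. n1.val = false  [S.pre > 27]
11. n5.key = true  [B.val == false]
12. n6.key = false  [not A₀.key]
13. n8.ok = -4  [terminal]
14. n7.cnt = -7  [f.ok * 2 + 1]
15. n7.key = -3  [-3]
16. n7.lab = "pr"  ["pr"]
17. n7.val = false  [f.ok > -4]
18. n10.val = true  [terminal]
19. n9.idx = "mr"  ["mr"]
20. n9.live = "yw"  ["yw"]
21. n9.env = "rv"  ["rv"]
22. n9.pre = 29  [29]
23. n6.ok = false  [B.cnt > -7]
24. n11.ok = 12  [terminal]
25. n12.live = 14  [terminal]
26. n5.ok = true  [A₀.key == true]
27. n0.idx = "rppmz"  ["r" ++ B.lab]
28. n0.live = "ppmzk"  [B.lab ++ "k"]
29. n0.env = "ppmzz"  [B.lab ++ "z"]
30. n0.pre = 6  [B.cnt - 20]

true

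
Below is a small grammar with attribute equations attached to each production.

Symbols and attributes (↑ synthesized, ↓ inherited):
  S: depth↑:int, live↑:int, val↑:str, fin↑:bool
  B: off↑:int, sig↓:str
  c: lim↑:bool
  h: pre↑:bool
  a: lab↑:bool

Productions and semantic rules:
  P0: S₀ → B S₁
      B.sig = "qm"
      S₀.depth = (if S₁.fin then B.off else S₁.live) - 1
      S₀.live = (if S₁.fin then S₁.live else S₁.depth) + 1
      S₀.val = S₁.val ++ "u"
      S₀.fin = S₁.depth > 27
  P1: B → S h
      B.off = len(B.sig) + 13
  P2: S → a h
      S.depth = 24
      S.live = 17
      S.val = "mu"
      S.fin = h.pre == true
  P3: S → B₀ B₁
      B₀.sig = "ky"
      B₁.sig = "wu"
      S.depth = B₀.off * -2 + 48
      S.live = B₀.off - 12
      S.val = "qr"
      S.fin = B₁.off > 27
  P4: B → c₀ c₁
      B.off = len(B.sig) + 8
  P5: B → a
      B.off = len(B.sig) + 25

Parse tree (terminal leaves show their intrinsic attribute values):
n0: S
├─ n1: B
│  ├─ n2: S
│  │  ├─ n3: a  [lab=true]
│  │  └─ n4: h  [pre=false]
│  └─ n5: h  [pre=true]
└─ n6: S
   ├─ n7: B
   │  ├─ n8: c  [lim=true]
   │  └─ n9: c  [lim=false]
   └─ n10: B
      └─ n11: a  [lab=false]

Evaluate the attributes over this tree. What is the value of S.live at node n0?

29

1. n1.sig = "qm"  ["qm"]
2. n3.lab = true  [terminal]
3. n4.pre = false  [terminal]
4. n2.depth = 24  [24]
5. n2.live = 17  [17]
6. n2.val = "mu"  ["mu"]
7. n2.fin = false  [h.pre == true]
8. n5.pre = true  [terminal]
9. n1.off = 15  [len(B.sig) + 13]
10. n7.sig = "ky"  ["ky"]
11. n8.lim = true  [terminal]
12. n9.lim = false  [terminal]
13. n7.off = 10  [len(B.sig) + 8]
14. n10.sig = "wu"  ["wu"]
15. n11.lab = false  [terminal]
16. n10.off = 27  [len(B.sig) + 25]
17. n6.depth = 28  [B₀.off * -2 + 48]
18. n6.live = -2  [B₀.off - 12]
19. n6.val = "qr"  ["qr"]
20. n6.fin = false  [B₁.off > 27]
21. n0.depth = -3  [(if S₁.fin then B.off else S₁.live) - 1]
22. n0.live = 29  [(if S₁.fin then S₁.live else S₁.depth) + 1]
23. n0.val = "qru"  [S₁.val ++ "u"]
24. n0.fin = true  [S₁.depth > 27]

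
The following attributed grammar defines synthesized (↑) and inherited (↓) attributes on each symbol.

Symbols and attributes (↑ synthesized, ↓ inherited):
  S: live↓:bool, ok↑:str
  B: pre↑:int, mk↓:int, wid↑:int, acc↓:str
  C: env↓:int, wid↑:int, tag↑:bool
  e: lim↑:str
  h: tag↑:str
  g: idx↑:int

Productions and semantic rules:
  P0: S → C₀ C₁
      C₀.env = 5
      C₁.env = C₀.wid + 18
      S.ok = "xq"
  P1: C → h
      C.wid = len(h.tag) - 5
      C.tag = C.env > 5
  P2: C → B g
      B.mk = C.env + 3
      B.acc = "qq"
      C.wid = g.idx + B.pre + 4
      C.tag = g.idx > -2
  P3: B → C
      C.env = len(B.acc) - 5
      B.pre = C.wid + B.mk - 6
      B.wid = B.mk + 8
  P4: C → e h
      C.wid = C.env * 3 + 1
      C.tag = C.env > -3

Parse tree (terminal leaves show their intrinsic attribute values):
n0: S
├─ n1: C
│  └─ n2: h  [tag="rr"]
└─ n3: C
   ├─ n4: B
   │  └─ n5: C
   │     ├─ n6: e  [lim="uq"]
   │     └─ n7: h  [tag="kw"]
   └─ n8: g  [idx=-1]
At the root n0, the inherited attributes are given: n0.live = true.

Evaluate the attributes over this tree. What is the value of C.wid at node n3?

1. n0.live = true  [given at root]
2. n1.env = 5  [5]
3. n2.tag = "rr"  [terminal]
4. n1.wid = -3  [len(h.tag) - 5]
5. n1.tag = false  [C.env > 5]
6. n3.env = 15  [C₀.wid + 18]
7. n4.mk = 18  [C.env + 3]
8. n4.acc = "qq"  ["qq"]
9. n5.env = -3  [len(B.acc) - 5]
10. n6.lim = "uq"  [terminal]
11. n7.tag = "kw"  [terminal]
12. n5.wid = -8  [C.env * 3 + 1]
13. n5.tag = false  [C.env > -3]
14. n4.pre = 4  [C.wid + B.mk - 6]
15. n4.wid = 26  [B.mk + 8]
16. n8.idx = -1  [terminal]
17. n3.wid = 7  [g.idx + B.pre + 4]
18. n3.tag = true  [g.idx > -2]
19. n0.ok = "xq"  ["xq"]

7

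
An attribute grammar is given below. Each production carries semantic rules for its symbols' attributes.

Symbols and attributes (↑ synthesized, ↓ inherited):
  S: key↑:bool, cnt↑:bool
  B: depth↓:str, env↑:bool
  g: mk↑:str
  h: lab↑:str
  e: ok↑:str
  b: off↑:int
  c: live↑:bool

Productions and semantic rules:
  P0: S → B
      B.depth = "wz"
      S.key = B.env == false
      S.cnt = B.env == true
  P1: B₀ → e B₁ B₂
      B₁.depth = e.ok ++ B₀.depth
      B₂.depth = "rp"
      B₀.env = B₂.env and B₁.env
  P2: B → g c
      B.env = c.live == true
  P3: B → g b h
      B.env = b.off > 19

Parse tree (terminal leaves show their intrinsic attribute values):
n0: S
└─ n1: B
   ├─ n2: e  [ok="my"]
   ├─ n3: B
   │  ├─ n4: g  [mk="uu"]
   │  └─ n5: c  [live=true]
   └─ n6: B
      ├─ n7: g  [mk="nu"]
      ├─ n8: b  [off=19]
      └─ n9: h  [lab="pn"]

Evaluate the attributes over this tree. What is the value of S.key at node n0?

1. n1.depth = "wz"  ["wz"]
2. n2.ok = "my"  [terminal]
3. n3.depth = "mywz"  [e.ok ++ B₀.depth]
4. n4.mk = "uu"  [terminal]
5. n5.live = true  [terminal]
6. n3.env = true  [c.live == true]
7. n6.depth = "rp"  ["rp"]
8. n7.mk = "nu"  [terminal]
9. n8.off = 19  [terminal]
10. n9.lab = "pn"  [terminal]
11. n6.env = false  [b.off > 19]
12. n1.env = false  [B₂.env and B₁.env]
13. n0.key = true  [B.env == false]
14. n0.cnt = false  [B.env == true]

true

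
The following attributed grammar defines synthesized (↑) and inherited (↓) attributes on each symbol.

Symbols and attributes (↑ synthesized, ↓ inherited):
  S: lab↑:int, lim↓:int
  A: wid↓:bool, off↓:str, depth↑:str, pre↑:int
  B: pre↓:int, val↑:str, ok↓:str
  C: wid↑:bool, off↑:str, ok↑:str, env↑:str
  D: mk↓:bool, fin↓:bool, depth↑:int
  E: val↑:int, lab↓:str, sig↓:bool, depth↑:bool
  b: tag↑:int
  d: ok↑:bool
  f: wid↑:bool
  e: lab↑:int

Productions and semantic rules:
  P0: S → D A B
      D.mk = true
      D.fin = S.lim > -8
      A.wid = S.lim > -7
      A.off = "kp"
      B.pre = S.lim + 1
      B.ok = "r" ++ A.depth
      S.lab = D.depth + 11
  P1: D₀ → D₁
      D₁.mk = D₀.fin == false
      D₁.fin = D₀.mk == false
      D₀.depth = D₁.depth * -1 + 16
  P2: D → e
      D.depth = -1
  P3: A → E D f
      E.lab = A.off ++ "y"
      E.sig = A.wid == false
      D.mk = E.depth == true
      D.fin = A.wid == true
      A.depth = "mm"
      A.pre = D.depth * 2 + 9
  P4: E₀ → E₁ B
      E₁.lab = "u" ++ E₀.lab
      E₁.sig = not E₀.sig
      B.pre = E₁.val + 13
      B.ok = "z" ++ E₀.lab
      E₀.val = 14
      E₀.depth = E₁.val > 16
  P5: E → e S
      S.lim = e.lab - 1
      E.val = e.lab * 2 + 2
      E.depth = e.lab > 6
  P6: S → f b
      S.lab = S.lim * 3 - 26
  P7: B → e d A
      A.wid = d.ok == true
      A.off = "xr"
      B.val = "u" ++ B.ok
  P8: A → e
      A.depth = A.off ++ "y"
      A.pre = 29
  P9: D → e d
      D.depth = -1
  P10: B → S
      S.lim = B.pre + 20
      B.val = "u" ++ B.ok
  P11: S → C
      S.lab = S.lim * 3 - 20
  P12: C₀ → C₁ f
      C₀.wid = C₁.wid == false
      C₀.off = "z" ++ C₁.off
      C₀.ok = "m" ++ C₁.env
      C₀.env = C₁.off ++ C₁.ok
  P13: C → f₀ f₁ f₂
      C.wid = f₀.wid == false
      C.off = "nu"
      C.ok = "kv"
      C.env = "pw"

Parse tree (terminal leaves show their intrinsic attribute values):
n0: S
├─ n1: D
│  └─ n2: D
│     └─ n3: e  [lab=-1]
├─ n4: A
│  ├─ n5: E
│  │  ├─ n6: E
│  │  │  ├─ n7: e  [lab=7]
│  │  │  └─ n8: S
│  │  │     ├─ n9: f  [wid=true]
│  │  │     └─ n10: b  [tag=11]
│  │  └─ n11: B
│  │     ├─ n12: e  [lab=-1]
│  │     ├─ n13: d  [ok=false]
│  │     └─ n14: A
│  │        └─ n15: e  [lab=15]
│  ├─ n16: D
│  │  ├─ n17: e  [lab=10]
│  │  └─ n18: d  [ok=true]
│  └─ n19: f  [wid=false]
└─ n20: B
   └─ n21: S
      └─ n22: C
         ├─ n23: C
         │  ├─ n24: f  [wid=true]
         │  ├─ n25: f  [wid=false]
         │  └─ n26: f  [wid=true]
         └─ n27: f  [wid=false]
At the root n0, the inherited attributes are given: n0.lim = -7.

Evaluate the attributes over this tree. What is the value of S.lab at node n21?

22

1. n0.lim = -7  [given at root]
2. n1.mk = true  [true]
3. n1.fin = true  [S.lim > -8]
4. n2.mk = false  [D₀.fin == false]
5. n2.fin = false  [D₀.mk == false]
6. n3.lab = -1  [terminal]
7. n2.depth = -1  [-1]
8. n1.depth = 17  [D₁.depth * -1 + 16]
9. n4.wid = false  [S.lim > -7]
10. n4.off = "kp"  ["kp"]
11. n5.lab = "kpy"  [A.off ++ "y"]
12. n5.sig = true  [A.wid == false]
13. n6.lab = "ukpy"  ["u" ++ E₀.lab]
14. n6.sig = false  [not E₀.sig]
15. n7.lab = 7  [terminal]
16. n8.lim = 6  [e.lab - 1]
17. n9.wid = true  [terminal]
18. n10.tag = 11  [terminal]
19. n8.lab = -8  [S.lim * 3 - 26]
20. n6.val = 16  [e.lab * 2 + 2]
21. n6.depth = true  [e.lab > 6]
22. n11.pre = 29  [E₁.val + 13]
23. n11.ok = "zkpy"  ["z" ++ E₀.lab]
24. n12.lab = -1  [terminal]
25. n13.ok = false  [terminal]
26. n14.wid = false  [d.ok == true]
27. n14.off = "xr"  ["xr"]
28. n15.lab = 15  [terminal]
29. n14.depth = "xry"  [A.off ++ "y"]
30. n14.pre = 29  [29]
31. n11.val = "uzkpy"  ["u" ++ B.ok]
32. n5.val = 14  [14]
33. n5.depth = false  [E₁.val > 16]
34. n16.mk = false  [E.depth == true]
35. n16.fin = false  [A.wid == true]
36. n17.lab = 10  [terminal]
37. n18.ok = true  [terminal]
38. n16.depth = -1  [-1]
39. n19.wid = false  [terminal]
40. n4.depth = "mm"  ["mm"]
41. n4.pre = 7  [D.depth * 2 + 9]
42. n20.pre = -6  [S.lim + 1]
43. n20.ok = "rmm"  ["r" ++ A.depth]
44. n21.lim = 14  [B.pre + 20]
45. n24.wid = true  [terminal]
46. n25.wid = false  [terminal]
47. n26.wid = true  [terminal]
48. n23.wid = false  [f₀.wid == false]
49. n23.off = "nu"  ["nu"]
50. n23.ok = "kv"  ["kv"]
51. n23.env = "pw"  ["pw"]
52. n27.wid = false  [terminal]
53. n22.wid = true  [C₁.wid == false]
54. n22.off = "znu"  ["z" ++ C₁.off]
55. n22.ok = "mpw"  ["m" ++ C₁.env]
56. n22.env = "nukv"  [C₁.off ++ C₁.ok]
57. n21.lab = 22  [S.lim * 3 - 20]
58. n20.val = "urmm"  ["u" ++ B.ok]
59. n0.lab = 28  [D.depth + 11]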